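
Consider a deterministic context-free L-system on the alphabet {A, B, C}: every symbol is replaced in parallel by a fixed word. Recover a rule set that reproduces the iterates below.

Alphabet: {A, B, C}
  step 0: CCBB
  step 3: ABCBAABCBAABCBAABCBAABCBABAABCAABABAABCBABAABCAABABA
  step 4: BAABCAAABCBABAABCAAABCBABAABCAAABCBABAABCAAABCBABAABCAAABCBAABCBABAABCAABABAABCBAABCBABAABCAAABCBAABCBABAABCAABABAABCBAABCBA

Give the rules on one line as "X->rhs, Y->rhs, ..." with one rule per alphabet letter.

  step 3 ⇒ step 4: ABCBAABCBAABCBAABCBAABCBABAABCAABABAABCBABAABCAABABA ⇒ BA·ABC·AA·ABC·BA·BA·ABC·AA·ABC·BA·BA·ABC·AA·ABC·BA·BA·ABC·AA·ABC·BA·BA·ABC·AA·ABC·BA·ABC·BA·BA·ABC·AA·BA·BA·ABC·BA·ABC·BA·BA·ABC·AA·ABC·BA·ABC·BA·BA·ABC·AA·BA·BA·ABC·BA·ABC·BA
    A ↦ BA
    B ↦ ABC
    C ↦ AA

A->BA, B->ABC, C->AA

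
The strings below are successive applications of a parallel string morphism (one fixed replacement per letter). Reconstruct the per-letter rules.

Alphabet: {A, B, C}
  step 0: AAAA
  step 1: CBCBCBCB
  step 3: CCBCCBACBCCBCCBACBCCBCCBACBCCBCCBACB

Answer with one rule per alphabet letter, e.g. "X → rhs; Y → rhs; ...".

A->CB, B->A, C->CCB

  step 0 ⇒ step 1: AAAA ⇒ CB·CB·CB·CB
    A ↦ CB
    B ↦ A  (constrained at step 1)
    C ↦ CCB  (constrained at step 1)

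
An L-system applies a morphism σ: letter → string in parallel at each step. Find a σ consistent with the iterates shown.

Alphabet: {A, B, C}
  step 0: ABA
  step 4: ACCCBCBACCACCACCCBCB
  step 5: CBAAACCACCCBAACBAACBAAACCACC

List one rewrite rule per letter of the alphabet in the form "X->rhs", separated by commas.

A->CB, B->CC, C->A

  step 4 ⇒ step 5: ACCCBCBACCACCACCCBCB ⇒ CB·A·A·A·CC·A·CC·CB·A·A·CB·A·A·CB·A·A·A·CC·A·CC
    A ↦ CB
    B ↦ CC
    C ↦ A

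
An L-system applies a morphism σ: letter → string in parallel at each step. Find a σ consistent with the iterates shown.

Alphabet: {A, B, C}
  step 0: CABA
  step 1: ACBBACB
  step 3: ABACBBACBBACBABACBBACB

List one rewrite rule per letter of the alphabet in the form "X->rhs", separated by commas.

A->CB, B->BA, C->A

  step 0 ⇒ step 1: CABA ⇒ A·CB·BA·CB
    A ↦ CB
    B ↦ BA
    C ↦ A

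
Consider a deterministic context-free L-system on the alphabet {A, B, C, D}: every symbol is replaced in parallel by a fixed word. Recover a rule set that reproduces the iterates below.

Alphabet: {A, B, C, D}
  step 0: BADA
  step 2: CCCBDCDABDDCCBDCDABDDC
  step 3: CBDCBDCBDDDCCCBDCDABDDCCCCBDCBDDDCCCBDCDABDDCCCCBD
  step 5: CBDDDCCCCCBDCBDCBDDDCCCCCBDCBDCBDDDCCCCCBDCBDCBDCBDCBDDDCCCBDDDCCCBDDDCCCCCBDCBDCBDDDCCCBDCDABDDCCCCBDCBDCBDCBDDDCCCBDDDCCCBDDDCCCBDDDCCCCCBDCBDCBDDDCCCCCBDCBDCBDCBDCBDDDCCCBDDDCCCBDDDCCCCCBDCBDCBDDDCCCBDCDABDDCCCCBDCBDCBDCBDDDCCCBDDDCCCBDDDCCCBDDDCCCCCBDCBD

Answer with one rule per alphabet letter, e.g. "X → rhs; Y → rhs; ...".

A->DAB, B->DDC, C->CBD, D->C

  step 2 ⇒ step 3: CCCBDCDABDDCCBDCDABDDC ⇒ CBD·CBD·CBD·DDC·C·CBD·C·DAB·DDC·C·C·CBD·CBD·DDC·C·CBD·C·DAB·DDC·C·C·CBD
    A ↦ DAB
    B ↦ DDC
    C ↦ CBD
    D ↦ C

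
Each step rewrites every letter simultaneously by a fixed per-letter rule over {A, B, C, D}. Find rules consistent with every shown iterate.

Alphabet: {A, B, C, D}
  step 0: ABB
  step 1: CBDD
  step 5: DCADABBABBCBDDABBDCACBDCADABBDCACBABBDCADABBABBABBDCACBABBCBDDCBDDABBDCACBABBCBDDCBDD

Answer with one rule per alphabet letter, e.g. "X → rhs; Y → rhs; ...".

A->CB, B->D, C->DCA, D->ABB

  step 0 ⇒ step 1: ABB ⇒ CB·D·D
    A ↦ CB
    B ↦ D
    C ↦ DCA  (constrained at step 1)
    D ↦ ABB  (constrained at step 1)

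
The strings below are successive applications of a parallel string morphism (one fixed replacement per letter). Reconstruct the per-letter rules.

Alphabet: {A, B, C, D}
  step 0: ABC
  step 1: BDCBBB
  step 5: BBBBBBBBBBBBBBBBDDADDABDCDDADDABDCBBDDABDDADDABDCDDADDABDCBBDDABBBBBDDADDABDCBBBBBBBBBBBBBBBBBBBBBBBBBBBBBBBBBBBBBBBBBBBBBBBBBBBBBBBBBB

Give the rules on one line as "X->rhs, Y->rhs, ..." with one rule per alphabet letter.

  step 0 ⇒ step 1: ABC ⇒ BDC·BB·B
    A ↦ BDC
    B ↦ BB
    C ↦ B
    D ↦ DDA  (constrained at step 1)

A->BDC, B->BB, C->B, D->DDA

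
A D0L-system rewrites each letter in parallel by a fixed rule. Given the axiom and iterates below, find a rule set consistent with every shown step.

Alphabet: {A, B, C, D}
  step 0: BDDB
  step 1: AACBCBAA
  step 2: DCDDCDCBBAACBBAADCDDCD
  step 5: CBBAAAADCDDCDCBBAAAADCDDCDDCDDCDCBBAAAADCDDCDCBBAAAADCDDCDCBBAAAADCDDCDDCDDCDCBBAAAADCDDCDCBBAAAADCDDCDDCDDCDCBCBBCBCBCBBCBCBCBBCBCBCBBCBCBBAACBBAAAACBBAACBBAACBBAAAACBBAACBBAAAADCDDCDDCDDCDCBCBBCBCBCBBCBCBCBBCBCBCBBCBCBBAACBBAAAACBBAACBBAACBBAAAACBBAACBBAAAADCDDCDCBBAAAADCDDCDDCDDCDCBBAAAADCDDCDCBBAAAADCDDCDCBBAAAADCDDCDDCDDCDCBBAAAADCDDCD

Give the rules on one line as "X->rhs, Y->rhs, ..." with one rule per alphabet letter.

A->DCD, B->AA, C->CBB, D->CB

  step 1 ⇒ step 2: AACBCBAA ⇒ DCD·DCD·CBB·AA·CBB·AA·DCD·DCD
    A ↦ DCD
    B ↦ AA
    C ↦ CBB
  step 0 ⇒ step 1: BDDB ⇒ AA·CB·CB·AA
    D ↦ CB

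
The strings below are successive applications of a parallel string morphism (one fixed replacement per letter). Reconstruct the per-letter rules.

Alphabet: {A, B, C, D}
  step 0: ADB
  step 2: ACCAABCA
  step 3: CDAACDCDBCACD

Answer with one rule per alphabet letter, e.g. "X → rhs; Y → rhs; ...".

A->CD, B->BC, C->A, D->CC

  step 2 ⇒ step 3: ACCAABCA ⇒ CD·A·A·CD·CD·BC·A·CD
    A ↦ CD
    B ↦ BC
    C ↦ A
    D ↦ CC  (constrained at step 0)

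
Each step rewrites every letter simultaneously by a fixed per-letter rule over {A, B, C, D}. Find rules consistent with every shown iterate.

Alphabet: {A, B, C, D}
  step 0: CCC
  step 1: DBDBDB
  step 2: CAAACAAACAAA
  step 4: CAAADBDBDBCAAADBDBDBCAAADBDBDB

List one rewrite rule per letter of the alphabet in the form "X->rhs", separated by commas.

  step 1 ⇒ step 2: DBDBDB ⇒ CA·AA·CA·AA·CA·AA
    B ↦ AA
    D ↦ CA
    A ↦ C  (constrained at step 2)
  step 0 ⇒ step 1: CCC ⇒ DB·DB·DB
    C ↦ DB

A->C, B->AA, C->DB, D->CA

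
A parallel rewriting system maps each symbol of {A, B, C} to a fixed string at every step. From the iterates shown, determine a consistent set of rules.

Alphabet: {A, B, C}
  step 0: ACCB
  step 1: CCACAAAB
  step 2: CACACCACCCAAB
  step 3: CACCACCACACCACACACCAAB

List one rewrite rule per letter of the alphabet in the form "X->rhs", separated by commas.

  step 2 ⇒ step 3: CACACCACCCAAB ⇒ CA·C·CA·C·CA·CA·C·CA·CA·CA·C·C·AAB
    A ↦ C
    B ↦ AAB
    C ↦ CA

A->C, B->AAB, C->CA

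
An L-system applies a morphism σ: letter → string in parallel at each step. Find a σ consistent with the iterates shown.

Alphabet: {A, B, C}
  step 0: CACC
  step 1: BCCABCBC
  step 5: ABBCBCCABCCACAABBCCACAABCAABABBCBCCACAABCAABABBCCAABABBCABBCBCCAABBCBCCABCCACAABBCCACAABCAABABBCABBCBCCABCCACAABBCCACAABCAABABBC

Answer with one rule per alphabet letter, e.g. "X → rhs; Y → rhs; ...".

  step 0 ⇒ step 1: CACC ⇒ BC·CA·BC·BC
    A ↦ CA
    C ↦ BC
    B ↦ AB  (constrained at step 1)

A->CA, B->AB, C->BC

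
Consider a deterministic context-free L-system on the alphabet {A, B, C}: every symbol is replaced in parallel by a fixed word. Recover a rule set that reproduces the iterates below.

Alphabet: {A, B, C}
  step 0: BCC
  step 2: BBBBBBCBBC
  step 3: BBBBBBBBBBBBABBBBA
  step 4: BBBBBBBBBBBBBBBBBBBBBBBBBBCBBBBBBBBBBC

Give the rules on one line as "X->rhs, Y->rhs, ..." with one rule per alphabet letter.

A->BBC, B->BB, C->A

  step 3 ⇒ step 4: BBBBBBBBBBBBABBBBA ⇒ BB·BB·BB·BB·BB·BB·BB·BB·BB·BB·BB·BB·BBC·BB·BB·BB·BB·BBC
    A ↦ BBC
    B ↦ BB
  step 2 ⇒ step 3: BBBBBBCBBC ⇒ BB·BB·BB·BB·BB·BB·A·BB·BB·A
    C ↦ A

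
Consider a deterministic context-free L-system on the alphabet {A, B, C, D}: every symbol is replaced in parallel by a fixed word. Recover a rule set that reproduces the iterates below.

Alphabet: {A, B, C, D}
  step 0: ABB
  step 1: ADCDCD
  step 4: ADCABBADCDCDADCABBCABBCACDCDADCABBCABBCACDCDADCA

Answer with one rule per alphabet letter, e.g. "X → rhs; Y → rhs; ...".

  step 0 ⇒ step 1: ABB ⇒ AD·CD·CD
    A ↦ AD
    B ↦ CD
    C ↦ BB  (constrained at step 1)
    D ↦ CA  (constrained at step 1)

A->AD, B->CD, C->BB, D->CA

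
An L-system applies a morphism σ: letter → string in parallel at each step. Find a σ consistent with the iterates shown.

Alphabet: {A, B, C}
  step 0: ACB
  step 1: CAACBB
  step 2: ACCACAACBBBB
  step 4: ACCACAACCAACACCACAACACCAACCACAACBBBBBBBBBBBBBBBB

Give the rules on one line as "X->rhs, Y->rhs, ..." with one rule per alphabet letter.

A->CA, B->BB, C->AC

  step 1 ⇒ step 2: CAACBB ⇒ AC·CA·CA·AC·BB·BB
    A ↦ CA
    B ↦ BB
    C ↦ AC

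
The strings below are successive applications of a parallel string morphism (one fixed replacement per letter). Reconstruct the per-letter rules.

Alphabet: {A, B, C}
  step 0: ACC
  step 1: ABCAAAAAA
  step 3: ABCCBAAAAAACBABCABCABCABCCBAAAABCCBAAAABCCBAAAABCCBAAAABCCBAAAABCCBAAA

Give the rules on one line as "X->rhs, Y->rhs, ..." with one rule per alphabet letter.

  step 0 ⇒ step 1: ACC ⇒ ABC·AAA·AAA
    A ↦ ABC
    C ↦ AAA
    B ↦ CB  (constrained at step 1)

A->ABC, B->CB, C->AAA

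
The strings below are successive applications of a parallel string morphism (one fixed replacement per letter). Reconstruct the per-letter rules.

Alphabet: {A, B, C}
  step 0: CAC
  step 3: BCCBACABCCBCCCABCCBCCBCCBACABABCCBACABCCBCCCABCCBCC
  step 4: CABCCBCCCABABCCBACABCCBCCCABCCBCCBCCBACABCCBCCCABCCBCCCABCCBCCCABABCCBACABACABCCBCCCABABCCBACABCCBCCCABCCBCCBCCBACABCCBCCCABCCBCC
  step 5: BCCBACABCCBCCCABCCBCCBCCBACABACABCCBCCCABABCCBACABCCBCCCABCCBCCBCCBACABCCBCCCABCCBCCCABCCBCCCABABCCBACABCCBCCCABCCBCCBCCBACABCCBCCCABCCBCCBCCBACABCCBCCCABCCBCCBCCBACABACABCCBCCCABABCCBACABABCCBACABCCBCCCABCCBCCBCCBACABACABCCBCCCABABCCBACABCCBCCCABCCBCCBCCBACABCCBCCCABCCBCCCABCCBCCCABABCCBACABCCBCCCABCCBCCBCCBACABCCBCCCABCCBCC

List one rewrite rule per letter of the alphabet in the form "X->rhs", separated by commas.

A->BA, B->CA, C->BCC

  step 4 ⇒ step 5: CABCCBCCCABABCCBACABCCBCCCABCCBCCBCCBACABCCBCCCABCCBCCCABCCBCCCABABCCBACABACABCCBCCCABABCCBACABCCBCCCABCCBCCBCCBACABCCBCCCABCCBCC ⇒ BCC·BA·CA·BCC·BCC·CA·BCC·BCC·BCC·BA·CA·BA·CA·BCC·BCC·CA·BA·BCC·BA·CA·BCC·BCC·CA·BCC·BCC·BCC·BA·CA·BCC·BCC·CA·BCC·BCC·CA·BCC·BCC·CA·BA·BCC·BA·CA·BCC·BCC·CA·BCC·BCC·BCC·BA·CA·BCC·BCC·CA·BCC·BCC·BCC·BA·CA·BCC·BCC·CA·BCC·BCC·BCC·BA·CA·BA·CA·BCC·BCC·CA·BA·BCC·BA·CA·BA·BCC·BA·CA·BCC·BCC·CA·BCC·BCC·BCC·BA·CA·BA·CA·BCC·BCC·CA·BA·BCC·BA·CA·BCC·BCC·CA·BCC·BCC·BCC·BA·CA·BCC·BCC·CA·BCC·BCC·CA·BCC·BCC·CA·BA·BCC·BA·CA·BCC·BCC·CA·BCC·BCC·BCC·BA·CA·BCC·BCC·CA·BCC·BCC
    A ↦ BA
    B ↦ CA
    C ↦ BCC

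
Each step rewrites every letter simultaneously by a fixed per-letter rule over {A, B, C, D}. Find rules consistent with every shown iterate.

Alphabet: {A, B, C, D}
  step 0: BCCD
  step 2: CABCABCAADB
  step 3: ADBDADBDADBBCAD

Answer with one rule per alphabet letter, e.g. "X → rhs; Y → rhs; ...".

  step 2 ⇒ step 3: CABCABCAADB ⇒ AD·B·D·AD·B·D·AD·B·B·CA·D
    A ↦ B
    B ↦ D
    C ↦ AD
    D ↦ CA

A->B, B->D, C->AD, D->CA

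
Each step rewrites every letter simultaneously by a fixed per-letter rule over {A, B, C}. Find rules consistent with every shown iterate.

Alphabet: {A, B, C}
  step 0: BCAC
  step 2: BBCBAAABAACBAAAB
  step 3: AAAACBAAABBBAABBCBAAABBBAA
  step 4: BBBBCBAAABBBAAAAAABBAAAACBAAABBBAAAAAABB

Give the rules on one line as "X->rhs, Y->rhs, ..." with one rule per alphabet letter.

  step 3 ⇒ step 4: AAAACBAAABBBAABBCBAAABBBAA ⇒ B·B·B·B·CBA·AA·B·B·B·AA·AA·AA·B·B·AA·AA·CBA·AA·B·B·B·AA·AA·AA·B·B
    A ↦ B
    B ↦ AA
    C ↦ CBA

A->B, B->AA, C->CBA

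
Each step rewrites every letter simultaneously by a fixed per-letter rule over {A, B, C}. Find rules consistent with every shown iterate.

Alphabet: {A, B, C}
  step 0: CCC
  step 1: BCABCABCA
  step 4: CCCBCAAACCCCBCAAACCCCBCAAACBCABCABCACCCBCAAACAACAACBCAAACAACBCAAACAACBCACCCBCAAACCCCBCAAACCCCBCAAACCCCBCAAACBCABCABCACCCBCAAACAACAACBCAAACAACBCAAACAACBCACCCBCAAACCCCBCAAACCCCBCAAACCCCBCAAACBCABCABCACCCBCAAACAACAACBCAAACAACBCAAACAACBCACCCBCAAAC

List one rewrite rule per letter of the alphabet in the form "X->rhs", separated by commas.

  step 0 ⇒ step 1: CCC ⇒ BCA·BCA·BCA
    C ↦ BCA
    A ↦ AAC  (constrained at step 1)
    B ↦ CCC  (constrained at step 1)

A->AAC, B->CCC, C->BCA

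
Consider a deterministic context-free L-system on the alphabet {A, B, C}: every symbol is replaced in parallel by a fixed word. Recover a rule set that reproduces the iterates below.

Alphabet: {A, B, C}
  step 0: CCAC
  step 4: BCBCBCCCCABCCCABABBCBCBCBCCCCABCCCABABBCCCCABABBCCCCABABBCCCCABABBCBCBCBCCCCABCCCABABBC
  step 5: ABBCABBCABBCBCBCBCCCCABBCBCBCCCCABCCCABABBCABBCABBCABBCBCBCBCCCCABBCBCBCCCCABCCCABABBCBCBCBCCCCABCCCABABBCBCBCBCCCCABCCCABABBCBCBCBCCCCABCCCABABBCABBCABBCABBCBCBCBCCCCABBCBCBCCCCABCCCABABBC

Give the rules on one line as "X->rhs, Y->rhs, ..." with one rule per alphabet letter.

  step 4 ⇒ step 5: BCBCBCCCCABCCCABABBCBCBCBCCCCABCCCABABBCCCCABABBCCCCABABBCCCCABABBCBCBCBCCCCABCCCABABBC ⇒ AB·BC·AB·BC·AB·BC·BC·BC·BC·CCC·AB·BC·BC·BC·CCC·AB·CCC·AB·AB·BC·AB·BC·AB·BC·AB·BC·BC·BC·BC·CCC·AB·BC·BC·BC·CCC·AB·CCC·AB·AB·BC·BC·BC·BC·CCC·AB·CCC·AB·AB·BC·BC·BC·BC·CCC·AB·CCC·AB·AB·BC·BC·BC·BC·CCC·AB·CCC·AB·AB·BC·AB·BC·AB·BC·AB·BC·BC·BC·BC·CCC·AB·BC·BC·BC·CCC·AB·CCC·AB·AB·BC
    A ↦ CCC
    B ↦ AB
    C ↦ BC

A->CCC, B->AB, C->BC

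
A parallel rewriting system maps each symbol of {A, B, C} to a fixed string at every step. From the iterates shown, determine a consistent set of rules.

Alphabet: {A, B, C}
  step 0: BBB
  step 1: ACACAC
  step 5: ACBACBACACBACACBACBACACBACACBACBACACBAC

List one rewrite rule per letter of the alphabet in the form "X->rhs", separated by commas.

A->B, B->AC, C->AC

  step 0 ⇒ step 1: BBB ⇒ AC·AC·AC
    B ↦ AC
    A ↦ B  (constrained at step 1)
    C ↦ AC  (constrained at step 1)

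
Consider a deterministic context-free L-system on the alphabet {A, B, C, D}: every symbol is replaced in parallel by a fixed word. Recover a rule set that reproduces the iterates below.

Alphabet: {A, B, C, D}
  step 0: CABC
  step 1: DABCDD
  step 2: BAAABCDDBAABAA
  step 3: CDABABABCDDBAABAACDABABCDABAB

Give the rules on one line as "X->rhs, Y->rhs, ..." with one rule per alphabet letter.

A->AB, B->CD, C->D, D->BAA

  step 2 ⇒ step 3: BAAABCDDBAABAA ⇒ CD·AB·AB·AB·CD·D·BAA·BAA·CD·AB·AB·CD·AB·AB
    A ↦ AB
    B ↦ CD
    C ↦ D
    D ↦ BAA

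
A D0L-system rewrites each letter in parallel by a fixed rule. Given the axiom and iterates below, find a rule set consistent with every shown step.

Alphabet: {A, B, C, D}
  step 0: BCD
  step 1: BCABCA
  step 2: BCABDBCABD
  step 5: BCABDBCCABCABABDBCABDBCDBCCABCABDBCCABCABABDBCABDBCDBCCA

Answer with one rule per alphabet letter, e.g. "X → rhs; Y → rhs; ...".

  step 1 ⇒ step 2: BCABCA ⇒ BC·AB·D·BC·AB·D
    A ↦ D
    B ↦ BC
    C ↦ AB
  step 0 ⇒ step 1: BCD ⇒ BC·AB·CA
    D ↦ CA

A->D, B->BC, C->AB, D->CA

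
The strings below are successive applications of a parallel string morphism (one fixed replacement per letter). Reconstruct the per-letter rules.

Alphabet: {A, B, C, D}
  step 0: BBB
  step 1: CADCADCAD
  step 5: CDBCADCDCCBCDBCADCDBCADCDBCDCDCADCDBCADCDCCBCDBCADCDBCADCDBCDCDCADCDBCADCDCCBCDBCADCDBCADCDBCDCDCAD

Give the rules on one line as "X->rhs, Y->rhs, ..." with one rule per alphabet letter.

  step 0 ⇒ step 1: BBB ⇒ CAD·CAD·CAD
    B ↦ CAD
    A ↦ CC  (constrained at step 1)
    C ↦ CD  (constrained at step 1)
    D ↦ B  (constrained at step 1)

A->CC, B->CAD, C->CD, D->B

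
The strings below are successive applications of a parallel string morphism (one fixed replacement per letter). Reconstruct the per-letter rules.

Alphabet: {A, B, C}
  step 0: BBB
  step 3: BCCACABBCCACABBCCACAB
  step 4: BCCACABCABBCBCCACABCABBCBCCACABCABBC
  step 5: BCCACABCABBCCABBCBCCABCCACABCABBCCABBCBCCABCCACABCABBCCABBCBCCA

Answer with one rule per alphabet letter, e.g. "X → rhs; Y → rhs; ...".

  step 4 ⇒ step 5: BCCACABCABBCBCCACABCABBCBCCACABCABBC ⇒ BC·CA·CA·B·CA·B·BC·CA·B·BC·BC·CA·BC·CA·CA·B·CA·B·BC·CA·B·BC·BC·CA·BC·CA·CA·B·CA·B·BC·CA·B·BC·BC·CA
    A ↦ B
    B ↦ BC
    C ↦ CA

A->B, B->BC, C->CA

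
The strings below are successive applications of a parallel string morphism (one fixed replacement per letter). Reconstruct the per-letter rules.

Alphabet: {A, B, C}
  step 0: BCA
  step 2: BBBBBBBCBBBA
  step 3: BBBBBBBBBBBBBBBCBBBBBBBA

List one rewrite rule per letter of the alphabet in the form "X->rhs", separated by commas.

A->BA, B->BB, C->BC

  step 2 ⇒ step 3: BBBBBBBCBBBA ⇒ BB·BB·BB·BB·BB·BB·BB·BC·BB·BB·BB·BA
    A ↦ BA
    B ↦ BB
    C ↦ BC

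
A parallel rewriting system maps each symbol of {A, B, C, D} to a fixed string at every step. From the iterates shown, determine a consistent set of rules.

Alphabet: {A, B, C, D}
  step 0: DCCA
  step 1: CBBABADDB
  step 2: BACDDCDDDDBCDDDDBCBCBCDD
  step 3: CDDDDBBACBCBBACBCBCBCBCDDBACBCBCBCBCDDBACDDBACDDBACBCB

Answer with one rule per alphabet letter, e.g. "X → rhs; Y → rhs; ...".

  step 2 ⇒ step 3: BACDDCDDDDBCDDDDBCBCBCDD ⇒ CDD·DDB·BA·CB·CB·BA·CB·CB·CB·CB·CDD·BA·CB·CB·CB·CB·CDD·BA·CDD·BA·CDD·BA·CB·CB
    A ↦ DDB
    B ↦ CDD
    C ↦ BA
    D ↦ CB

A->DDB, B->CDD, C->BA, D->CB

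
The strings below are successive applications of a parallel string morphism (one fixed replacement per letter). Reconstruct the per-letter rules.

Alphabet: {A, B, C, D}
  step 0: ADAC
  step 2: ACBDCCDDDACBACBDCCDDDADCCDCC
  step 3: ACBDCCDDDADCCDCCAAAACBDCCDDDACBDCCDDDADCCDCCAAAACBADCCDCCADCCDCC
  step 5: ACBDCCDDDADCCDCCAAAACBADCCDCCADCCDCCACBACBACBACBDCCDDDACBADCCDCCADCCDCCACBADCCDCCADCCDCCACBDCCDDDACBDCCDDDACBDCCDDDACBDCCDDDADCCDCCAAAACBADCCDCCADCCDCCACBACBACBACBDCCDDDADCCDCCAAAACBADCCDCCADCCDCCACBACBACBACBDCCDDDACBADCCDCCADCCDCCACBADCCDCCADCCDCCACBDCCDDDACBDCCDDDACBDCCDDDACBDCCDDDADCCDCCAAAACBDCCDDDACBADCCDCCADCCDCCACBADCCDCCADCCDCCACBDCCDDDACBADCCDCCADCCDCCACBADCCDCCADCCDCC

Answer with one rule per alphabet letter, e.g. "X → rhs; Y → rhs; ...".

  step 2 ⇒ step 3: ACBDCCDDDACBACBDCCDDDADCCDCC ⇒ ACB·DCC·DDD·A·DCC·DCC·A·A·A·ACB·DCC·DDD·ACB·DCC·DDD·A·DCC·DCC·A·A·A·ACB·A·DCC·DCC·A·DCC·DCC
    A ↦ ACB
    B ↦ DDD
    C ↦ DCC
    D ↦ A

A->ACB, B->DDD, C->DCC, D->A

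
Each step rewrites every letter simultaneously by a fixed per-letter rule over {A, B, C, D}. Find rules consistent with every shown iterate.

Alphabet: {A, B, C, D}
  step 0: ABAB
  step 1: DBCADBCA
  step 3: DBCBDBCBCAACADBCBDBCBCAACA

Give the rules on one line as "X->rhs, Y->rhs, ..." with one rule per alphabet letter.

  step 0 ⇒ step 1: ABAB ⇒ DB·CA·DB·CA
    A ↦ DB
    B ↦ CA
    C ↦ CB  (constrained at step 1)
    D ↦ A  (constrained at step 1)

A->DB, B->CA, C->CB, D->A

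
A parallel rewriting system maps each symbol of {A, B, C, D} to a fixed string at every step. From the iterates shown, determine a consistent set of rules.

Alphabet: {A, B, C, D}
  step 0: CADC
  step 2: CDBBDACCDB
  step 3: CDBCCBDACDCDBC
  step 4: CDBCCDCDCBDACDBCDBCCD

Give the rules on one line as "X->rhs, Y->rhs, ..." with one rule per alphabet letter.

  step 3 ⇒ step 4: CDBCCBDACDCDBC ⇒ CD·B·C·CD·CD·C·B·DA·CD·B·CD·B·C·CD
    A ↦ DA
    B ↦ C
    C ↦ CD
    D ↦ B

A->DA, B->C, C->CD, D->B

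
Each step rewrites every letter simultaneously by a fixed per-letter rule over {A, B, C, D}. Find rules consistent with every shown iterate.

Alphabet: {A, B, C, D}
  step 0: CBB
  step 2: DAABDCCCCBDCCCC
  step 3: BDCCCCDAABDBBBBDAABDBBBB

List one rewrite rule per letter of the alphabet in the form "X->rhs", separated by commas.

  step 2 ⇒ step 3: DAABDCCCCBDCCCC ⇒ BD·CC·CC·DAA·BD·B·B·B·B·DAA·BD·B·B·B·B
    A ↦ CC
    B ↦ DAA
    C ↦ B
    D ↦ BD

A->CC, B->DAA, C->B, D->BD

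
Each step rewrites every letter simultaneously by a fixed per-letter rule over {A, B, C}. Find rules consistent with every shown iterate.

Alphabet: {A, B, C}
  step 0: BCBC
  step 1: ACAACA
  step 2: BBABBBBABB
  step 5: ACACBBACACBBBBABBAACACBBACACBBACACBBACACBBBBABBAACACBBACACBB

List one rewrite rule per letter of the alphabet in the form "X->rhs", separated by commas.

A->BB, B->AC, C->A

  step 1 ⇒ step 2: ACAACA ⇒ BB·A·BB·BB·A·BB
    A ↦ BB
    C ↦ A
  step 0 ⇒ step 1: BCBC ⇒ AC·A·AC·A
    B ↦ AC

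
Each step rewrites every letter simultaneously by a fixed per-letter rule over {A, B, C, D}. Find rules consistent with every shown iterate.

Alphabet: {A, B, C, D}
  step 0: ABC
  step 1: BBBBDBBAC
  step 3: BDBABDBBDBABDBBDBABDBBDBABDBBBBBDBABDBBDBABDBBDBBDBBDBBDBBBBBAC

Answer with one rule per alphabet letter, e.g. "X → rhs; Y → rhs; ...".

  step 0 ⇒ step 1: ABC ⇒ BBB·BDB·BAC
    A ↦ BBB
    B ↦ BDB
    C ↦ BAC
    D ↦ A  (constrained at step 1)

A->BBB, B->BDB, C->BAC, D->A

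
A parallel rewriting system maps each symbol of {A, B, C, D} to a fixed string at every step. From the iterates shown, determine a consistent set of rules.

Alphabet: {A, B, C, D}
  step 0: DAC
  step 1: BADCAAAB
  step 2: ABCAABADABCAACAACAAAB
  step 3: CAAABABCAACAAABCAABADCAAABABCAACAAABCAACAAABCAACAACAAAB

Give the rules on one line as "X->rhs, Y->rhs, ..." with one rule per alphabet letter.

  step 2 ⇒ step 3: ABCAABADABCAACAACAAAB ⇒ CAA·AB·AB·CAA·CAA·AB·CAA·BAD·CAA·AB·AB·CAA·CAA·AB·CAA·CAA·AB·CAA·CAA·CAA·AB
    A ↦ CAA
    B ↦ AB
    C ↦ AB
    D ↦ BAD

A->CAA, B->AB, C->AB, D->BAD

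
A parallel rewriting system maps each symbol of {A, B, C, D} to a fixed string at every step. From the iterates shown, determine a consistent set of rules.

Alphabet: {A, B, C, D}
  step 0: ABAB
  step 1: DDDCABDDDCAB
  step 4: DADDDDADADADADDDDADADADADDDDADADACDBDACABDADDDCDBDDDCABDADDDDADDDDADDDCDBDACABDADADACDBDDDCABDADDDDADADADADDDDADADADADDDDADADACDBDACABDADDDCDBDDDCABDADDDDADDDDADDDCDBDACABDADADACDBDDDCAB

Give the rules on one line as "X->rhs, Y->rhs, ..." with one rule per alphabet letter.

  step 0 ⇒ step 1: ABAB ⇒ DDD·CAB·DDD·CAB
    A ↦ DDD
    B ↦ CAB
    C ↦ CDB  (constrained at step 1)
    D ↦ DA  (constrained at step 1)

A->DDD, B->CAB, C->CDB, D->DA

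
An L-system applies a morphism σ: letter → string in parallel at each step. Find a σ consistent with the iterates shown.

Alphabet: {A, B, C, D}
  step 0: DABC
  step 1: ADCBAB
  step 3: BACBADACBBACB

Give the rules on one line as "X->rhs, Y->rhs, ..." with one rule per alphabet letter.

A->CB, B->A, C->B, D->AD

  step 0 ⇒ step 1: DABC ⇒ AD·CB·A·B
    A ↦ CB
    B ↦ A
    C ↦ B
    D ↦ AD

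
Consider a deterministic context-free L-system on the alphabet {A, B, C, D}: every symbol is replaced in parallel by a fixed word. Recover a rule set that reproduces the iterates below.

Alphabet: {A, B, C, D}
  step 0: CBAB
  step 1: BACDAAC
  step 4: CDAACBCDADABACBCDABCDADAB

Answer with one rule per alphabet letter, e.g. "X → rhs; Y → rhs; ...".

A->DA, B->AC, C->B, D->C

  step 0 ⇒ step 1: CBAB ⇒ B·AC·DA·AC
    A ↦ DA
    B ↦ AC
    C ↦ B
    D ↦ C  (constrained at step 1)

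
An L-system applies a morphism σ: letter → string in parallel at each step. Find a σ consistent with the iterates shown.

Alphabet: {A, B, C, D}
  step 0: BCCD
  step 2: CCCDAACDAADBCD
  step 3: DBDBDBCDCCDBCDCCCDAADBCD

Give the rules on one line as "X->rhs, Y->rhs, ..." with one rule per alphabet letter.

A->C, B->AA, C->DB, D->CD

  step 2 ⇒ step 3: CCCDAACDAADBCD ⇒ DB·DB·DB·CD·C·C·DB·CD·C·C·CD·AA·DB·CD
    A ↦ C
    B ↦ AA
    C ↦ DB
    D ↦ CD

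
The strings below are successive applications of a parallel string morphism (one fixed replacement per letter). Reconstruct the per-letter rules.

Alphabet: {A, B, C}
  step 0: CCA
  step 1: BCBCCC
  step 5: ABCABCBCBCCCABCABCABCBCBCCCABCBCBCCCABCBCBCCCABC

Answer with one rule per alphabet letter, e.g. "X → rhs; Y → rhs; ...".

A->CC, B->A, C->BC

  step 0 ⇒ step 1: CCA ⇒ BC·BC·CC
    A ↦ CC
    C ↦ BC
    B ↦ A  (constrained at step 1)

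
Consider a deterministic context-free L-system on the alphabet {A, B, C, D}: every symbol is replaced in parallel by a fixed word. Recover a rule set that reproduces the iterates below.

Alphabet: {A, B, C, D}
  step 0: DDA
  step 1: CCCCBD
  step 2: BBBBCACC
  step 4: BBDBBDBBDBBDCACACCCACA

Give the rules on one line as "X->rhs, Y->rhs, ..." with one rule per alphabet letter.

A->BD, B->CA, C->B, D->CC

  step 1 ⇒ step 2: CCCCBD ⇒ B·B·B·B·CA·CC
    B ↦ CA
    C ↦ B
    D ↦ CC
  step 0 ⇒ step 1: DDA ⇒ CC·CC·BD
    A ↦ BD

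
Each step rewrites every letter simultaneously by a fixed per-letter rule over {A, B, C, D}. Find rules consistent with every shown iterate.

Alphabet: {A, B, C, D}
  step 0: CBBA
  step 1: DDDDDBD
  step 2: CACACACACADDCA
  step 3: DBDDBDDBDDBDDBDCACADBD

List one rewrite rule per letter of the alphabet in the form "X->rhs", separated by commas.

A->BD, B->DD, C->D, D->CA

  step 2 ⇒ step 3: CACACACACADDCA ⇒ D·BD·D·BD·D·BD·D·BD·D·BD·CA·CA·D·BD
    A ↦ BD
    C ↦ D
    D ↦ CA
  step 0 ⇒ step 1: CBBA ⇒ D·DD·DD·BD
    B ↦ DD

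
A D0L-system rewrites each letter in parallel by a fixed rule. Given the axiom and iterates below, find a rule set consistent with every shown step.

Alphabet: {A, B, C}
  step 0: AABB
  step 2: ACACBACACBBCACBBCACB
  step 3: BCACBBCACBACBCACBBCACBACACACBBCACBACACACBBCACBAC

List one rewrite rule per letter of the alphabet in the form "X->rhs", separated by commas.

  step 2 ⇒ step 3: ACACBACACBBCACBBCACB ⇒ BC·ACB·BC·ACB·AC·BC·ACB·BC·ACB·AC·AC·ACB·BC·ACB·AC·AC·ACB·BC·ACB·AC
    A ↦ BC
    B ↦ AC
    C ↦ ACB

A->BC, B->AC, C->ACB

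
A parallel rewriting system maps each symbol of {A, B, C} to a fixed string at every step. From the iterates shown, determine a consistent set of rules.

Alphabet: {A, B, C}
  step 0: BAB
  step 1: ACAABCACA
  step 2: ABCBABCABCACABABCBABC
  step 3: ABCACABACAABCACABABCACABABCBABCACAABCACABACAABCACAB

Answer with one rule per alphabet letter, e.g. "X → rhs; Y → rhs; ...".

  step 2 ⇒ step 3: ABCBABCABCACABABCBABC ⇒ ABC·ACA·B·ACA·ABC·ACA·B·ABC·ACA·B·ABC·B·ABC·ACA·ABC·ACA·B·ACA·ABC·ACA·B
    A ↦ ABC
    B ↦ ACA
    C ↦ B

A->ABC, B->ACA, C->B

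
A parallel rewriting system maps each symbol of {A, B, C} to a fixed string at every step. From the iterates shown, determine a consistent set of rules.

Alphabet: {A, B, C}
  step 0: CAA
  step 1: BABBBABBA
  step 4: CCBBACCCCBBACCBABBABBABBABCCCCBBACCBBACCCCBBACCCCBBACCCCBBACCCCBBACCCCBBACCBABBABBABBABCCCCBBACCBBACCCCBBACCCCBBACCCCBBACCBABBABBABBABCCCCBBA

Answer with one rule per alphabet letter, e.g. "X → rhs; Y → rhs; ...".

  step 0 ⇒ step 1: CAA ⇒ BAB·BBA·BBA
    A ↦ BBA
    C ↦ BAB
    B ↦ CC  (constrained at step 1)

A->BBA, B->CC, C->BAB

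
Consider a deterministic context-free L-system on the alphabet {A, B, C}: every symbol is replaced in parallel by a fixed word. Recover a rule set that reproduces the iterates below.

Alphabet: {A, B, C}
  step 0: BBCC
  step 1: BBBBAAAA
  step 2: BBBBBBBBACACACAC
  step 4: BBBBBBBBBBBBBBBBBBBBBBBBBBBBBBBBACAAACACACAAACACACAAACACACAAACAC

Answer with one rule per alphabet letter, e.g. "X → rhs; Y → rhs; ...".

  step 1 ⇒ step 2: BBBBAAAA ⇒ BB·BB·BB·BB·AC·AC·AC·AC
    A ↦ AC
    B ↦ BB
  step 0 ⇒ step 1: BBCC ⇒ BB·BB·AA·AA
    C ↦ AA

A->AC, B->BB, C->AA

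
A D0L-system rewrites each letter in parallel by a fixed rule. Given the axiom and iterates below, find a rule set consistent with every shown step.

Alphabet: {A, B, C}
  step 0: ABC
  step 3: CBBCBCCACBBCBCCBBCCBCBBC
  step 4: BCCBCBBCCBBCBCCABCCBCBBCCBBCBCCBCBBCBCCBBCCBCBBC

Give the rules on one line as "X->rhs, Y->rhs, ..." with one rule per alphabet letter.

A->CA, B->CB, C->BC

  step 3 ⇒ step 4: CBBCBCCACBBCBCCBBCCBCBBC ⇒ BC·CB·CB·BC·CB·BC·BC·CA·BC·CB·CB·BC·CB·BC·BC·CB·CB·BC·BC·CB·BC·CB·CB·BC
    A ↦ CA
    B ↦ CB
    C ↦ BC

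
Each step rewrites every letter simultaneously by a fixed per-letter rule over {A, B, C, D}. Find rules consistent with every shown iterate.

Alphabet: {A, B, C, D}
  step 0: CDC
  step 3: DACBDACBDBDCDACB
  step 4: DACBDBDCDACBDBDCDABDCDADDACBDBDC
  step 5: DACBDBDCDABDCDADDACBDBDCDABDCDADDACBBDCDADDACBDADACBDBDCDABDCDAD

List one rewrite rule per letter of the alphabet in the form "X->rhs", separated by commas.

A->CB, B->BDC, C->D, D->DA

  step 4 ⇒ step 5: DACBDBDCDACBDBDCDABDCDADDACBDBDC ⇒ DA·CB·D·BDC·DA·BDC·DA·D·DA·CB·D·BDC·DA·BDC·DA·D·DA·CB·BDC·DA·D·DA·CB·DA·DA·CB·D·BDC·DA·BDC·DA·D
    A ↦ CB
    B ↦ BDC
    C ↦ D
    D ↦ DA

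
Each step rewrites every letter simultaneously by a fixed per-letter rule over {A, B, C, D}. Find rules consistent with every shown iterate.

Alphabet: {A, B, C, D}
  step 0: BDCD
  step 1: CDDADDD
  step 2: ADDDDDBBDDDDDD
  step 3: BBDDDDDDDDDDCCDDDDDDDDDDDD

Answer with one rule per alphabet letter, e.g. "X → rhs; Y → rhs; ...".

A->BB, B->C, C->AD, D->DD

  step 2 ⇒ step 3: ADDDDDBBDDDDDD ⇒ BB·DD·DD·DD·DD·DD·C·C·DD·DD·DD·DD·DD·DD
    A ↦ BB
    B ↦ C
    D ↦ DD
  step 0 ⇒ step 1: BDCD ⇒ C·DD·AD·DD
    C ↦ AD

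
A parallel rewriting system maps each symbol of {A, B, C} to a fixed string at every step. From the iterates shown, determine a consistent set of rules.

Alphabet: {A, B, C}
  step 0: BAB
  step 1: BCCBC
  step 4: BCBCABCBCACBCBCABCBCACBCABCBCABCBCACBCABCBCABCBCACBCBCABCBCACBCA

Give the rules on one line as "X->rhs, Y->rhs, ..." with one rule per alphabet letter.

A->C, B->BC, C->BCA

  step 0 ⇒ step 1: BAB ⇒ BC·C·BC
    A ↦ C
    B ↦ BC
    C ↦ BCA  (constrained at step 1)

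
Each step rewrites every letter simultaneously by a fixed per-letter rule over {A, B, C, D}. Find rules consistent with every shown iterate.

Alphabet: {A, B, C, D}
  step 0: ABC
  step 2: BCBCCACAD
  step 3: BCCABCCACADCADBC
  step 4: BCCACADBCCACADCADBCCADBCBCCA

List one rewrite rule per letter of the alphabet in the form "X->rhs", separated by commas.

  step 3 ⇒ step 4: BCCABCCACADCADBC ⇒ BC·CA·CA·D·BC·CA·CA·D·CA·D·BC·CA·D·BC·BC·CA
    A ↦ D
    B ↦ BC
    C ↦ CA
    D ↦ BC

A->D, B->BC, C->CA, D->BC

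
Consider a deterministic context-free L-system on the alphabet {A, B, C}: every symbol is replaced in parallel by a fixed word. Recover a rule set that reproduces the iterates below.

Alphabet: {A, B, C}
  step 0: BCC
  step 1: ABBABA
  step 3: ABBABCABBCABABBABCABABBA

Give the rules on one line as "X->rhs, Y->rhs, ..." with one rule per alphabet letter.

  step 0 ⇒ step 1: BCC ⇒ AB·BA·BA
    B ↦ AB
    C ↦ BA
    A ↦ BC  (constrained at step 1)

A->BC, B->AB, C->BA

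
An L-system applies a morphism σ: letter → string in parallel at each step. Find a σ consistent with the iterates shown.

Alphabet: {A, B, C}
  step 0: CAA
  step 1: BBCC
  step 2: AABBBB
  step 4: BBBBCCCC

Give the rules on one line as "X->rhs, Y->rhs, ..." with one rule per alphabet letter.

A->C, B->A, C->BB

  step 1 ⇒ step 2: BBCC ⇒ A·A·BB·BB
    B ↦ A
    C ↦ BB
  step 0 ⇒ step 1: CAA ⇒ BB·C·C
    A ↦ C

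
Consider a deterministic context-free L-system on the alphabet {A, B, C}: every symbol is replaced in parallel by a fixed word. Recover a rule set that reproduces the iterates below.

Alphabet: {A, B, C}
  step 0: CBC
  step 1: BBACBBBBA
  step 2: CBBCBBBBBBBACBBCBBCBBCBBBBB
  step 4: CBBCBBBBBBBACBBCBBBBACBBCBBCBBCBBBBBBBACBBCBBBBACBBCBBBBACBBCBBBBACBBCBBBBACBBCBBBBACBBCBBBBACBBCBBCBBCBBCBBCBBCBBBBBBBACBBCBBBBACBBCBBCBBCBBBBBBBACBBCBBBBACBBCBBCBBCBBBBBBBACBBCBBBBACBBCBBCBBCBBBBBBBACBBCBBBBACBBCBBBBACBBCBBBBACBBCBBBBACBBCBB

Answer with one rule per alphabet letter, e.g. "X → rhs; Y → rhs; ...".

A->BBB, B->CBB, C->BBA

  step 1 ⇒ step 2: BBACBBBBA ⇒ CBB·CBB·BBB·BBA·CBB·CBB·CBB·CBB·BBB
    A ↦ BBB
    B ↦ CBB
    C ↦ BBA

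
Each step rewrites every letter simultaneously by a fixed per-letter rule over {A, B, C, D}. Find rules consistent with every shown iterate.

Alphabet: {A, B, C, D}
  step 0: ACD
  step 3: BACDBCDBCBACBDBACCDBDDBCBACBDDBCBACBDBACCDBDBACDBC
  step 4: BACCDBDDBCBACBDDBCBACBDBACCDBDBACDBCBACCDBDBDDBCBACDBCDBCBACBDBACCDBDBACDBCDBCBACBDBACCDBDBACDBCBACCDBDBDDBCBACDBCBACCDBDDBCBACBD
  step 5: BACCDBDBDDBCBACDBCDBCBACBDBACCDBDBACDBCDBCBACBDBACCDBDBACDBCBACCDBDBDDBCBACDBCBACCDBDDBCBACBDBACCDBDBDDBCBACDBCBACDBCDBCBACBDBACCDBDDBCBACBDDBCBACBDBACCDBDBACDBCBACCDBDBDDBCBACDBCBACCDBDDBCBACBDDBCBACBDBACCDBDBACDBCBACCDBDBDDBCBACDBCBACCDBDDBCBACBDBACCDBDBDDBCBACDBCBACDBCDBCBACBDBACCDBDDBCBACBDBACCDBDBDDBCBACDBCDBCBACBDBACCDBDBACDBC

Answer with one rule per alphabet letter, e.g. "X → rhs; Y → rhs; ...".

A->CD, B->BAC, C->BD, D->DBC

  step 4 ⇒ step 5: BACCDBDDBCBACBDDBCBACBDBACCDBDBACDBCBACCDBDBDDBCBACDBCDBCBACBDBACCDBDBACDBCDBCBACBDBACCDBDBACDBCBACCDBDBDDBCBACDBCBACCDBDDBCBACBD ⇒ BAC·CD·BD·BD·DBC·BAC·DBC·DBC·BAC·BD·BAC·CD·BD·BAC·DBC·DBC·BAC·BD·BAC·CD·BD·BAC·DBC·BAC·CD·BD·BD·DBC·BAC·DBC·BAC·CD·BD·DBC·BAC·BD·BAC·CD·BD·BD·DBC·BAC·DBC·BAC·DBC·DBC·BAC·BD·BAC·CD·BD·DBC·BAC·BD·DBC·BAC·BD·BAC·CD·BD·BAC·DBC·BAC·CD·BD·BD·DBC·BAC·DBC·BAC·CD·BD·DBC·BAC·BD·DBC·BAC·BD·BAC·CD·BD·BAC·DBC·BAC·CD·BD·BD·DBC·BAC·DBC·BAC·CD·BD·DBC·BAC·BD·BAC·CD·BD·BD·DBC·BAC·DBC·BAC·DBC·DBC·BAC·BD·BAC·CD·BD·DBC·BAC·BD·BAC·CD·BD·BD·DBC·BAC·DBC·DBC·BAC·BD·BAC·CD·BD·BAC·DBC
    A ↦ CD
    B ↦ BAC
    C ↦ BD
    D ↦ DBC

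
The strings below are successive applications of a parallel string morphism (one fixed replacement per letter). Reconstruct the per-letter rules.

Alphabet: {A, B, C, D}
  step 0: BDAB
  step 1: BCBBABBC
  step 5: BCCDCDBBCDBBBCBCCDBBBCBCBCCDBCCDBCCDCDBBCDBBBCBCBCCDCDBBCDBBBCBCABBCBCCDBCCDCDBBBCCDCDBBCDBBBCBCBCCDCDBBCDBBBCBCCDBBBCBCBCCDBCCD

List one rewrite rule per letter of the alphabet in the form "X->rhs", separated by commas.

A->AB, B->BC, C->CD, D->BB

  step 0 ⇒ step 1: BDAB ⇒ BC·BB·AB·BC
    A ↦ AB
    B ↦ BC
    D ↦ BB
    C ↦ CD  (constrained at step 1)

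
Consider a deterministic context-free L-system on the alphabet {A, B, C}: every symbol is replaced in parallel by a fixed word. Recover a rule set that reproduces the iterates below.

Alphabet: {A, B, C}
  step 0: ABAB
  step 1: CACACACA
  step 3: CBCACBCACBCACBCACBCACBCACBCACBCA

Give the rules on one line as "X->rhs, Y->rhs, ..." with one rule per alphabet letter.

  step 0 ⇒ step 1: ABAB ⇒ CA·CA·CA·CA
    A ↦ CA
    B ↦ CA
    C ↦ CB  (constrained at step 1)

A->CA, B->CA, C->CB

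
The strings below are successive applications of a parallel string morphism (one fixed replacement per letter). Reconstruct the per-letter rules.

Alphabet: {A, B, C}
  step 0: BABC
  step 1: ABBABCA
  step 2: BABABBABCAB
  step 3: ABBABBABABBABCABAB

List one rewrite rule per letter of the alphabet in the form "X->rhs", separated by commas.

  step 2 ⇒ step 3: BABABBABCAB ⇒ AB·B·AB·B·AB·AB·B·AB·CA·B·AB
    A ↦ B
    B ↦ AB
    C ↦ CA

A->B, B->AB, C->CA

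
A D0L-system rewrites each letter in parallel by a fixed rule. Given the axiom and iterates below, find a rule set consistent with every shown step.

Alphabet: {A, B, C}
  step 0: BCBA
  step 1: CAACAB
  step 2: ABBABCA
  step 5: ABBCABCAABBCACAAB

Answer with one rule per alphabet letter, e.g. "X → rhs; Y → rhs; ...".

  step 1 ⇒ step 2: CAACAB ⇒ A·B·B·A·B·CA
    A ↦ B
    B ↦ CA
    C ↦ A

A->B, B->CA, C->A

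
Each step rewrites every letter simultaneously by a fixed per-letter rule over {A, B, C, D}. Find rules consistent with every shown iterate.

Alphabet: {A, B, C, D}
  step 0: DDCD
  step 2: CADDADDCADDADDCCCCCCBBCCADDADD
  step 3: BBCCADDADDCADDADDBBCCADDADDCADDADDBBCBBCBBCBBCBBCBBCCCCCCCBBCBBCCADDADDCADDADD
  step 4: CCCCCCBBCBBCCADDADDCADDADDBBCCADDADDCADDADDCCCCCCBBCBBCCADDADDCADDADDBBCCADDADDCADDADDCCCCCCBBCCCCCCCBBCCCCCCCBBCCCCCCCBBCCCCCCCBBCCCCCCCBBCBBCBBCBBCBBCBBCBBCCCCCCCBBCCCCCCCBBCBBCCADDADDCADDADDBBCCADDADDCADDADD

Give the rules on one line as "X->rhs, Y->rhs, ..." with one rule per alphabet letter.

  step 3 ⇒ step 4: BBCCADDADDCADDADDBBCCADDADDCADDADDBBCBBCBBCBBCBBCBBCCCCCCCBBCBBCCADDADDCADDADD ⇒ CCC·CCC·BBC·BBC·C·ADD·ADD·C·ADD·ADD·BBC·C·ADD·ADD·C·ADD·ADD·CCC·CCC·BBC·BBC·C·ADD·ADD·C·ADD·ADD·BBC·C·ADD·ADD·C·ADD·ADD·CCC·CCC·BBC·CCC·CCC·BBC·CCC·CCC·BBC·CCC·CCC·BBC·CCC·CCC·BBC·CCC·CCC·BBC·BBC·BBC·BBC·BBC·BBC·BBC·CCC·CCC·BBC·CCC·CCC·BBC·BBC·C·ADD·ADD·C·ADD·ADD·BBC·C·ADD·ADD·C·ADD·ADD
    A ↦ C
    B ↦ CCC
    C ↦ BBC
    D ↦ ADD

A->C, B->CCC, C->BBC, D->ADD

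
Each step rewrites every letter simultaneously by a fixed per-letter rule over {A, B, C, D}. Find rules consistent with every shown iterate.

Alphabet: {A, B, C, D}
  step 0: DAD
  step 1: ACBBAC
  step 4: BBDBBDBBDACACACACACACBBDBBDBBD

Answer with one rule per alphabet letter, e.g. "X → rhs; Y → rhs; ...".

  step 0 ⇒ step 1: DAD ⇒ AC·BB·AC
    A ↦ BB
    D ↦ AC
    B ↦ AC  (constrained at step 1)
    C ↦ D  (constrained at step 1)

A->BB, B->AC, C->D, D->AC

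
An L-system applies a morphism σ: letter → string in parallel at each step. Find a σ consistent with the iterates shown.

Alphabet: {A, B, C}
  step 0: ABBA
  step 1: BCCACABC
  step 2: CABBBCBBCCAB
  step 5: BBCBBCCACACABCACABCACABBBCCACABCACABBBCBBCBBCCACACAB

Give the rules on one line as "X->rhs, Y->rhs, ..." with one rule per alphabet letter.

A->BC, B->CA, C->B

  step 1 ⇒ step 2: BCCACABC ⇒ CA·B·B·BC·B·BC·CA·B
    A ↦ BC
    B ↦ CA
    C ↦ B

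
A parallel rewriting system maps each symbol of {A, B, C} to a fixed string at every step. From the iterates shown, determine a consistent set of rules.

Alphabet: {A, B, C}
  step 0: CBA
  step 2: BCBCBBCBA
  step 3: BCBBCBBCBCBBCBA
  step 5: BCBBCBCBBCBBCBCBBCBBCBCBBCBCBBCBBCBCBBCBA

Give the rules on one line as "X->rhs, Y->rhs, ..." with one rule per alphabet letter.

  step 2 ⇒ step 3: BCBCBBCBA ⇒ BC·B·BC·B·BC·BC·B·BC·BA
    A ↦ BA
    B ↦ BC
    C ↦ B

A->BA, B->BC, C->B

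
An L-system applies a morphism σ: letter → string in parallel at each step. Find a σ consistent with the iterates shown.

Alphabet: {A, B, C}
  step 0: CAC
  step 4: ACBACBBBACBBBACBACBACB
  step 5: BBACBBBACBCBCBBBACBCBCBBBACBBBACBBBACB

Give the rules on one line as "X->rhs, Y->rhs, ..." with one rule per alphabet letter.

A->BB, B->CB, C->A

  step 4 ⇒ step 5: ACBACBBBACBBBACBACBACB ⇒ BB·A·CB·BB·A·CB·CB·CB·BB·A·CB·CB·CB·BB·A·CB·BB·A·CB·BB·A·CB
    A ↦ BB
    B ↦ CB
    C ↦ A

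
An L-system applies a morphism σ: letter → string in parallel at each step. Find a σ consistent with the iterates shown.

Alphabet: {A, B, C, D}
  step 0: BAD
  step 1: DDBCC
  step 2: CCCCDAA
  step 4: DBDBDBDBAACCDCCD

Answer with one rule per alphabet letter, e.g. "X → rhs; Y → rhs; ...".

A->DB, B->D, C->A, D->CC

  step 1 ⇒ step 2: DDBCC ⇒ CC·CC·D·A·A
    B ↦ D
    C ↦ A
    D ↦ CC
  step 0 ⇒ step 1: BAD ⇒ D·DB·CC
    A ↦ DB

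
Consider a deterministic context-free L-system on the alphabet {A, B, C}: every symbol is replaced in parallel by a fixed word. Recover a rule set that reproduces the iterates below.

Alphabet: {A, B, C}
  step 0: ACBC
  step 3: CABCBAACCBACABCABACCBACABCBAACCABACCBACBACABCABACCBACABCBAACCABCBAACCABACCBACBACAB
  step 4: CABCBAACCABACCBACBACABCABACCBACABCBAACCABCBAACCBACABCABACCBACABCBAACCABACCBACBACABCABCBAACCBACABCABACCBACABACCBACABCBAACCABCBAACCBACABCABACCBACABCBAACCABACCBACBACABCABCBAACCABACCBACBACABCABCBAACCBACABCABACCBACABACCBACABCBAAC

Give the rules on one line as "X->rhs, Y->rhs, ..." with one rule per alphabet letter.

  step 3 ⇒ step 4: CABCBAACCBACABCABACCBACABCBAACCABACCBACBACABCABACCBACABCBAACCABCBAACCABACCBACBACAB ⇒ CAB·CBA·AC·CAB·AC·CBA·CBA·CAB·CAB·AC·CBA·CAB·CBA·AC·CAB·CBA·AC·CBA·CAB·CAB·AC·CBA·CAB·CBA·AC·CAB·AC·CBA·CBA·CAB·CAB·CBA·AC·CBA·CAB·CAB·AC·CBA·CAB·AC·CBA·CAB·CBA·AC·CAB·CBA·AC·CBA·CAB·CAB·AC·CBA·CAB·CBA·AC·CAB·AC·CBA·CBA·CAB·CAB·CBA·AC·CAB·AC·CBA·CBA·CAB·CAB·CBA·AC·CBA·CAB·CAB·AC·CBA·CAB·AC·CBA·CAB·CBA·AC
    A ↦ CBA
    B ↦ AC
    C ↦ CAB

A->CBA, B->AC, C->CAB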